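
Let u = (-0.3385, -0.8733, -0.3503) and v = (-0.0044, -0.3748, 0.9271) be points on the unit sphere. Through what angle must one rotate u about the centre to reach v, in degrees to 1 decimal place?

u·v = 0.0040; |u| = 1.0000, |v| = 1.0000.
cos θ = (u·v)/(|u||v|) = 0.0040, so θ = 89.8°.

89.8°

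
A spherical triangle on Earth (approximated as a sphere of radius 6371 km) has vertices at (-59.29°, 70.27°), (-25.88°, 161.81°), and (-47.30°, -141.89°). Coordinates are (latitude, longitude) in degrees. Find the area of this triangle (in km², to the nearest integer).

23193984 km²

Side lengths (central angles): a = 0.8509, b = 1.2253, c = 1.1994 rad; semiperimeter s = 1.6378.
By l'Huilier's theorem, tan(E/4) = √[tan(s/2) tan((s−a)/2) tan((s−b)/2) tan((s−c)/2)], giving spherical excess E = 0.5714 rad.
Area = E·R² = 0.5714 × (6371)² ≈ 23193984 km².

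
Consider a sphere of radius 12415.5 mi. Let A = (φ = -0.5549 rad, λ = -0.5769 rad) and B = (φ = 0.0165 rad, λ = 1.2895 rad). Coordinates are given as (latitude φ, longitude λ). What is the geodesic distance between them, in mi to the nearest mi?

22720 mi

With latitudes φ₁ = -31.793°, φ₂ = 0.945° and longitude difference Δλ = 106.937°:
cos c = sin φ₁ sin φ₂ + cos φ₁ cos φ₂ cos Δλ = (-0.5269)(0.0165) + (0.8500)(0.9999)(-0.2913) = -0.25627,
so c = arccos(-0.25627) = 1.82995 rad.
Distance = R·c = 12415.5 × 1.8300 ≈ 22720 mi.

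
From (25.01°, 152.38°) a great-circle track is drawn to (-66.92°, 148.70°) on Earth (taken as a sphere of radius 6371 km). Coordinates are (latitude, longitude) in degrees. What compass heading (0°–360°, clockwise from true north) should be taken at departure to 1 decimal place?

With φ₁ = 0.4365, φ₂ = -1.1680, Δλ = -0.0642 rad, the forward-azimuth formula gives
θ = atan2( sin Δλ cos φ₂ , cos φ₁ sin φ₂ − sin φ₁ cos φ₂ cos Δλ ) = atan2(-0.0252, -0.9991) = -178.56°.
Adding 360° brings this into [0°, 360°): 181.4°.

181.4°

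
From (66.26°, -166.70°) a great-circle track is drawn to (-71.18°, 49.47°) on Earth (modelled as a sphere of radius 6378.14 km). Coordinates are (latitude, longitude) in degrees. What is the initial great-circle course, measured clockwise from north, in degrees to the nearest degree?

Δλ = -143.830° = -2.5103 rad.
y = sin Δλ · cos φ₂ = (-0.5902)(0.3226) = -0.1904
x = cos φ₁ sin φ₂ − sin φ₁ cos φ₂ cos Δλ = (0.4026)(-0.9465) − (0.9154)(0.3226)(-0.8073) = -0.1427
θ = atan2(y, x) = -126.85°; adding 360° gives 233°.

233°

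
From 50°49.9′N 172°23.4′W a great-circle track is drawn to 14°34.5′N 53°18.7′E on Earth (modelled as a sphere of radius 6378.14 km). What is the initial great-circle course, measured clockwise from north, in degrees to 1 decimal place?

314.6°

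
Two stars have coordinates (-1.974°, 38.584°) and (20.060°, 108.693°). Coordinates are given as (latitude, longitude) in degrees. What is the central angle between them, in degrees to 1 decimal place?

72.1°

With latitudes φ₁ = -1.974°, φ₂ = 20.060° and longitude difference Δλ = 70.109°:
Haversine: a = sin²(Δφ/2) + cos φ₁ cos φ₂ sin²(Δλ/2) = 0.0365 + (0.9994)(0.9393)(0.3299) = 0.34621.
Central angle c = 2·arcsin(√a) = 1.25814 rad.
So the angular separation is 72.1°.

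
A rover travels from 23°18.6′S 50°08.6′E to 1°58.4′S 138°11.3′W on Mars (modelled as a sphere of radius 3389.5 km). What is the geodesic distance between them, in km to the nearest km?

With latitudes φ₁ = -23.310°, φ₂ = -1.973° and longitude difference Δλ = 171.668°:
cos c = sin φ₁ sin φ₂ + cos φ₁ cos φ₂ cos Δλ = (-0.3957)(-0.0344) + (0.9184)(0.9994)(-0.9894) = -0.89452,
so c = arccos(-0.89452) = 2.67815 rad.
Distance = R·c = 3389.5 × 2.6782 ≈ 9078 km.

9078 km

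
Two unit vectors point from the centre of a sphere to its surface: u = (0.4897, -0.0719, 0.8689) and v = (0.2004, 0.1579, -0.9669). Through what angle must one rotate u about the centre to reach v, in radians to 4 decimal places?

u·v = -0.7534; |u| = 1.0000, |v| = 1.0000.
cos θ = (u·v)/(|u||v|) = -0.7534, so θ = 2.4240 rad.

2.4240 rad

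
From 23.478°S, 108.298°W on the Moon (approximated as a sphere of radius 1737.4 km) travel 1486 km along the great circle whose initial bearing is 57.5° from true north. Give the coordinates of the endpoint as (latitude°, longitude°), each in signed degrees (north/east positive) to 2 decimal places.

6.35°, -68.47°

Angular distance δ = d/R = 1486/1737.4 = 0.85530 rad; initial bearing θ = 1.0036 rad.
sin φ₂ = sin φ₁ cos δ + cos φ₁ sin δ cos θ = (-0.3984)(0.6560) + (0.9172)(0.7548)(0.5373) = 0.1106, so φ₂ = 6.35°.
Δλ = atan2(sin θ sin δ cos φ₁, cos δ − sin φ₁ sin φ₂) = atan2(0.5839, 0.7001) = 39.829°.
λ₂ = -108.298° + 39.829° = -68.47°.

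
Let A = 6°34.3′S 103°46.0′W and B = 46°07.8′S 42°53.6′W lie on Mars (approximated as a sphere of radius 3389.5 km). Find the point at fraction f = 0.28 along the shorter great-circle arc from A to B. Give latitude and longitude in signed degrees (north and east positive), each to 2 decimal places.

-19.95°, -90.92°

The central angle between A and B is δ = 1.1400 rad.
With f = 0.28, the slerp weights are sin((1−f)δ)/sin δ = 0.8053 and sin(fδ)/sin δ = 0.3454.
Weighted sum of the unit vectors: (0.8053)·(-0.2364,-0.9649,-0.1144) + (0.3454)·(0.5077,-0.4717,-0.7209) = (-0.0150, -0.9399, -0.3411).
Converting back: φ = atan2(z, √(x²+y²)) = -19.95°, λ = atan2(y, x) = -90.92°.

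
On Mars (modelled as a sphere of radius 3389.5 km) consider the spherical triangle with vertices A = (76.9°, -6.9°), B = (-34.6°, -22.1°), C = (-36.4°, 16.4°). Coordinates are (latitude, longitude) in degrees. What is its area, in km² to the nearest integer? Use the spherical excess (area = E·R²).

9524611 km²

Side lengths (central angles): a = 0.5443, b = 1.9937, c = 1.9531 rad; semiperimeter s = 2.2456.
By l'Huilier's theorem, tan(E/4) = √[tan(s/2) tan((s−a)/2) tan((s−b)/2) tan((s−c)/2)], giving spherical excess E = 0.8290 rad.
Area = E·R² = 0.8290 × (3389.5)² ≈ 9524611 km².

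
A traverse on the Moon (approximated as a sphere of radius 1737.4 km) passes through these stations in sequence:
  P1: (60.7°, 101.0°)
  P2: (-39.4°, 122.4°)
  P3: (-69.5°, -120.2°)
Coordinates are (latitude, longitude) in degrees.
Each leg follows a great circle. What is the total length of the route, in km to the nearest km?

4961 km

Leg P1→P2: central angle 1.7736 rad, distance 3081.5 km.
Leg P2→P3: central angle 1.0815 rad, distance 1879.0 km.
Total: 3081.5 + 1879.0 ≈ 4961 km.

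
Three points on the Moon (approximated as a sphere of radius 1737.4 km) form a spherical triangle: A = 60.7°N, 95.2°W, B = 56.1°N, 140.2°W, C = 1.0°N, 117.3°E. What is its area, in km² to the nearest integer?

1098224 km²

Side lengths (central angles): a = 1.6772, b = 1.9795, c = 0.4107 rad; semiperimeter s = 2.0337.
By l'Huilier's theorem, tan(E/4) = √[tan(s/2) tan((s−a)/2) tan((s−b)/2) tan((s−c)/2)], giving spherical excess E = 0.3638 rad.
Area = E·R² = 0.3638 × (1737.4)² ≈ 1098224 km².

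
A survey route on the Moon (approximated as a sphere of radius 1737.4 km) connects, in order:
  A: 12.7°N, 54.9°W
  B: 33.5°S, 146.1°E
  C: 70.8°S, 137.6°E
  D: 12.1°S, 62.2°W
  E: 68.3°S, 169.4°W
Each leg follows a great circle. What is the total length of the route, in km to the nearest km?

11228 km

Leg A→B: central angle 2.6483 rad, distance 4601.2 km.
Leg B→C: central angle 0.6560 rad, distance 1139.7 km.
Leg C→D: central angle 1.6756 rad, distance 2911.2 km.
Leg D→E: central angle 1.4828 rad, distance 2576.3 km.
Total: 4601.2 + 1139.7 + 2911.2 + 2576.3 ≈ 11228 km.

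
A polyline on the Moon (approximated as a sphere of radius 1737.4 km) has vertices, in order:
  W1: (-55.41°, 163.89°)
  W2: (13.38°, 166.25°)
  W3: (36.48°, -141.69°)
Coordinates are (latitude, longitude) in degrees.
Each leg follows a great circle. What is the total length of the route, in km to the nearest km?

3657 km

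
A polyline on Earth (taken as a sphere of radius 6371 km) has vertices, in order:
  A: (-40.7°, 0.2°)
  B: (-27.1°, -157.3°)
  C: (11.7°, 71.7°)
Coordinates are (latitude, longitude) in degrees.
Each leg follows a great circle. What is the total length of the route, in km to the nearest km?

26763 km

Leg A→B: central angle 1.9034 rad, distance 12126.3 km.
Leg B→C: central angle 2.2973 rad, distance 14636.2 km.
Total: 12126.3 + 14636.2 ≈ 26763 km.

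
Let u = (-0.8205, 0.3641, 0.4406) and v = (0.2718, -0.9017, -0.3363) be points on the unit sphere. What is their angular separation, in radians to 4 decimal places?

2.3455 rad

u·v = -0.6995; |u| = 1.0000, |v| = 1.0000.
cos θ = (u·v)/(|u||v|) = -0.6995, so θ = 2.3455 rad.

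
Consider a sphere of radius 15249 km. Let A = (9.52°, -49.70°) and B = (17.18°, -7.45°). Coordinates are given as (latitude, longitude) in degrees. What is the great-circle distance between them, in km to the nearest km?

With latitudes φ₁ = 9.520°, φ₂ = 17.180° and longitude difference Δλ = 42.250°:
cos c = sin φ₁ sin φ₂ + cos φ₁ cos φ₂ cos Δλ = (0.1654)(0.2954) + (0.9862)(0.9554)(0.7402) = 0.74630,
so c = arccos(0.74630) = 0.72830 rad.
Distance = R·c = 15249 × 0.7283 ≈ 11106 km.

11106 km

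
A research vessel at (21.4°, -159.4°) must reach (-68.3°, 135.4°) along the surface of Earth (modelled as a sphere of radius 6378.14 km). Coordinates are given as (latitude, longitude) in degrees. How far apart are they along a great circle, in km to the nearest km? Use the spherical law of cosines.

11268 km

Let φ₁ = 0.3735 rad, φ₂ = -1.1921 rad, and Δλ = -1.1380 rad.
cos c = sin φ₁ sin φ₂ + cos φ₁ cos φ₂ cos Δλ = (0.3649)(-0.9291) + (0.9311)(0.3697)(0.4195) = -0.19462,
so c = arccos(-0.19462) = 1.76667 rad.
Distance = R·c = 6378.14 × 1.7667 ≈ 11268 km.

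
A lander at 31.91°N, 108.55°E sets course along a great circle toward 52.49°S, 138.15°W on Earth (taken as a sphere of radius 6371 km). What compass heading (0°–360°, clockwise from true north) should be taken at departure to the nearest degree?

With φ₁ = 0.5569, φ₂ = -0.9161, Δλ = 1.9775 rad, the forward-azimuth formula gives
θ = atan2( sin Δλ cos φ₂ , cos φ₁ sin φ₂ − sin φ₁ cos φ₂ cos Δλ ) = atan2(0.5592, -0.5461) = 134.32°.
So the initial bearing is 134°.

134°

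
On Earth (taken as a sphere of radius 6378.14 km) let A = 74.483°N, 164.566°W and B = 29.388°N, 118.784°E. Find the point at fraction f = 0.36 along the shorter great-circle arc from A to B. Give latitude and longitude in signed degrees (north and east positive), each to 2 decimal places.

Central angle δ = 1.0161 rad. Interpolating on the sphere with fraction f = 0.36:
P = [sin((1−f)δ)·A + sin(fδ)·B] / sin δ = 0.7122·A + 0.4208·B in Cartesian coordinates,
giving P = (-0.3602, 0.2706, 0.8928), i.e. latitude 63.22°, longitude 143.08°.

63.22°, 143.08°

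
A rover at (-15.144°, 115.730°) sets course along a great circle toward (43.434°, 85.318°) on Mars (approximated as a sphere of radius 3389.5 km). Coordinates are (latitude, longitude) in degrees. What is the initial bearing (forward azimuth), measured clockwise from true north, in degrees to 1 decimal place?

336.0°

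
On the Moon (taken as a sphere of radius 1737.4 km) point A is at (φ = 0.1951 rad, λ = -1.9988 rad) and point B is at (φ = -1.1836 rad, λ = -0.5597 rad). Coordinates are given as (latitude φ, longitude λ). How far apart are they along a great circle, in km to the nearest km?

Let φ₁ = 0.1951 rad, φ₂ = -1.1836 rad, and Δλ = 1.4391 rad.
cos c = sin φ₁ sin φ₂ + cos φ₁ cos φ₂ cos Δλ = (0.1939)(-0.9260) + (0.9810)(0.3776)(0.1313) = -0.13087,
so c = arccos(-0.13087) = 1.70204 rad.
Distance = R·c = 1737.4 × 1.7020 ≈ 2957 km.

2957 km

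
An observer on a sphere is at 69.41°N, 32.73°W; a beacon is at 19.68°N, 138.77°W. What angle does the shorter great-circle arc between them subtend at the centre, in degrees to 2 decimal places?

With latitudes φ₁ = 69.410°, φ₂ = 19.680° and longitude difference Δλ = -106.040°:
cos c = sin φ₁ sin φ₂ + cos φ₁ cos φ₂ cos Δλ = (0.9361)(0.3368) + (0.3517)(0.9416)(-0.2763) = 0.22376,
so c = arccos(0.22376) = 1.34513 rad.
So the angular separation is 77.07°.

77.07°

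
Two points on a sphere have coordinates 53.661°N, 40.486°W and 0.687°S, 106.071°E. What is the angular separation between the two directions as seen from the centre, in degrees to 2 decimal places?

In radians: φ₁ = 0.9366, φ₂ = -0.0120, Δλ = 146.557° = 2.5579 rad.
Haversine: a = sin²(Δφ/2) + cos φ₁ cos φ₂ sin²(Δλ/2) = 0.2086 + (0.5926)(0.9999)(0.9172) = 0.75204.
Central angle c = 2·arcsin(√a) = 2.09911 rad.
So the angular separation is 120.27°.

120.27°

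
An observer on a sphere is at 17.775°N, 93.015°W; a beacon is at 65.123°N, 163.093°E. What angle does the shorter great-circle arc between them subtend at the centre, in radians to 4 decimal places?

1.3890 rad

With latitudes φ₁ = 17.775°, φ₂ = 65.123° and longitude difference Δλ = -103.892°:
cos c = sin φ₁ sin φ₂ + cos φ₁ cos φ₂ cos Δλ = (0.3053)(0.9072) + (0.9523)(0.4207)(-0.2401) = 0.18078,
so c = arccos(0.18078) = 1.38902 rad.
So the angular separation is 1.3890 rad.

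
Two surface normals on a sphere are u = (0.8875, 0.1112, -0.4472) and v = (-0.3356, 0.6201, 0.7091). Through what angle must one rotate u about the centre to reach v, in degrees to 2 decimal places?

u·v = -0.5460; |u| = 1.0000, |v| = 1.0000.
cos θ = (u·v)/(|u||v|) = -0.5460, so θ = 123.09°.

123.09°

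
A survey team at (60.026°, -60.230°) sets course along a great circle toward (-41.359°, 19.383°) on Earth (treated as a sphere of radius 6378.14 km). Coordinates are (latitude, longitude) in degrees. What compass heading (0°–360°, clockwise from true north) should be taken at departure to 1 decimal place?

With φ₁ = 1.0477, φ₂ = -0.7219, Δλ = 1.3895 rad, the forward-azimuth formula gives
θ = atan2( sin Δλ cos φ₂ , cos φ₁ sin φ₂ − sin φ₁ cos φ₂ cos Δλ ) = atan2(0.7383, -0.4474) = 121.21°.
So the initial bearing is 121.2°.

121.2°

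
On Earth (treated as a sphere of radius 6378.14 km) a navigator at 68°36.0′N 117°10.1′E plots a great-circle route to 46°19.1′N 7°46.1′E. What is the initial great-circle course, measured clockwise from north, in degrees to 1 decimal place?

Δλ = -109.400° = -1.9094 rad.
y = sin Δλ · cos φ₂ = (-0.9432)(0.6907) = -0.6514
x = cos φ₁ sin φ₂ − sin φ₁ cos φ₂ cos Δλ = (0.3649)(0.7232) − (0.9311)(0.6907)(-0.3322) = 0.4775
θ = atan2(y, x) = -53.76°; adding 360° gives 306.2°.

306.2°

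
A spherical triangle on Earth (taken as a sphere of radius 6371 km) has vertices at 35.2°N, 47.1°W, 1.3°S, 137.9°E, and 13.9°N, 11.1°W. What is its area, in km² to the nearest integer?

97070295 km²

Side lengths (central angles): a = 2.5631, b = 0.6758, c = 2.5444 rad; semiperimeter s = 2.8917.
By l'Huilier's theorem, tan(E/4) = √[tan(s/2) tan((s−a)/2) tan((s−b)/2) tan((s−c)/2)], giving spherical excess E = 2.3915 rad.
Area = E·R² = 2.3915 × (6371)² ≈ 97070295 km².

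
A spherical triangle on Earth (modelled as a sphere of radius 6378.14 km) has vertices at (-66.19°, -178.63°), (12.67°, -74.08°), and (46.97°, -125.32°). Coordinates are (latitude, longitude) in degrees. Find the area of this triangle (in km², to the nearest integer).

Side lengths (central angles): a = 0.9556, b = 2.0992, c = 1.8751 rad; semiperimeter s = 2.4649.
By l'Huilier's theorem, tan(E/4) = √[tan(s/2) tan((s−a)/2) tan((s−b)/2) tan((s−c)/2)], giving spherical excess E = 1.4787 rad.
Area = E·R² = 1.4787 × (6378.14)² ≈ 60154020 km².

60154020 km²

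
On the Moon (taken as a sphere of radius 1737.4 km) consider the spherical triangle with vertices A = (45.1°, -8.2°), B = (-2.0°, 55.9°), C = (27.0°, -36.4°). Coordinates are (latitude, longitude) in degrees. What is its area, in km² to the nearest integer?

1000466 km²

Side lengths (central angles): a = 1.6224, b = 0.5036, c = 1.2834 rad; semiperimeter s = 1.7047.
By l'Huilier's theorem, tan(E/4) = √[tan(s/2) tan((s−a)/2) tan((s−b)/2) tan((s−c)/2)], giving spherical excess E = 0.3314 rad.
Area = E·R² = 0.3314 × (1737.4)² ≈ 1000466 km².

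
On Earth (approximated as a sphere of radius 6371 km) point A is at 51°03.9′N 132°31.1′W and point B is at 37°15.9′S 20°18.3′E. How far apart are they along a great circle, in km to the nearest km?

Let φ₁ = 0.8913 rad, φ₂ = -0.6504 rad, and Δλ = 2.6673 rad.
cos c = sin φ₁ sin φ₂ + cos φ₁ cos φ₂ cos Δλ = (0.7779)(-0.6055) + (0.6284)(0.7958)(-0.8896) = -0.91592,
so c = arccos(-0.91592) = 2.72859 rad.
Distance = R·c = 6371 × 2.7286 ≈ 17384 km.

17384 km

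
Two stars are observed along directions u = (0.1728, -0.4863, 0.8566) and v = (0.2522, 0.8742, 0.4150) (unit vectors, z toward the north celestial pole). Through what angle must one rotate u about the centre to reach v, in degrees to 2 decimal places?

u·v = -0.0261; |u| = 1.0001, |v| = 1.0000.
cos θ = (u·v)/(|u||v|) = -0.0261, so θ = 91.49°.

91.49°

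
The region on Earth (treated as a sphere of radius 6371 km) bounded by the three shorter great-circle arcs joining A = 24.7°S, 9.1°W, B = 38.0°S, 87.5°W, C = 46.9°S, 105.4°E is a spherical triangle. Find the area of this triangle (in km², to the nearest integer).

47500781 km²

Side lengths (central angles): a = 1.6462, b = 1.5231, c = 1.1579 rad; semiperimeter s = 2.1636.
By l'Huilier's theorem, tan(E/4) = √[tan(s/2) tan((s−a)/2) tan((s−b)/2) tan((s−c)/2)], giving spherical excess E = 1.1703 rad.
Area = E·R² = 1.1703 × (6371)² ≈ 47500781 km².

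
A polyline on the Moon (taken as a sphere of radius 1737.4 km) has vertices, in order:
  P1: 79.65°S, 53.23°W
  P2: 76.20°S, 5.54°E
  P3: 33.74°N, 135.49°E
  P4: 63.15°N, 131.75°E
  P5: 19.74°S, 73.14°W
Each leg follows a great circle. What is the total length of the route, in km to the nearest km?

Leg P1→P2: central angle 0.2123 rad, distance 368.8 km.
Leg P2→P3: central angle 2.3007 rad, distance 3997.1 km.
Leg P3→P4: central angle 0.5149 rad, distance 894.6 km.
Leg P4→P5: central angle 2.3281 rad, distance 4044.9 km.
Total: 368.8 + 3997.1 + 894.6 + 4044.9 ≈ 9305 km.

9305 km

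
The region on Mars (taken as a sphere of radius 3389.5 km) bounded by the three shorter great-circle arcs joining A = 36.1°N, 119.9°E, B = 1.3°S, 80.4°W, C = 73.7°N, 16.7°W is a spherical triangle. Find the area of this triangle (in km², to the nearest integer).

Side lengths (central angles): a = 1.4681, b = 1.1585, c = 2.4512 rad; semiperimeter s = 2.5389.
By l'Huilier's theorem, tan(E/4) = √[tan(s/2) tan((s−a)/2) tan((s−b)/2) tan((s−c)/2)], giving spherical excess E = 1.0284 rad.
Area = E·R² = 1.0284 × (3389.5)² ≈ 11814662 km².

11814662 km²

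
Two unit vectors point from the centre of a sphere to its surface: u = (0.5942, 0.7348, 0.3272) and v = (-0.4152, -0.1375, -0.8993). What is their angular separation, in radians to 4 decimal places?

2.2679 rad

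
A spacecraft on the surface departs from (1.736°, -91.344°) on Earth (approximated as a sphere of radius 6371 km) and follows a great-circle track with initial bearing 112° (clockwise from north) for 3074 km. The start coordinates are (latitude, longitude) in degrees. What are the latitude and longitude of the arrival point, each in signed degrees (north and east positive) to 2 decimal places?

-8.45°, -65.56°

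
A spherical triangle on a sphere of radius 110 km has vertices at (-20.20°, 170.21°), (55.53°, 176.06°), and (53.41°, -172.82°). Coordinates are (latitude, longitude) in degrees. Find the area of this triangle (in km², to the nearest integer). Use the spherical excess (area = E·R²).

1101 km²

Side lengths (central angles): a = 0.1185, b = 1.3100, c = 1.3246 rad; semiperimeter s = 1.3766.
By l'Huilier's theorem, tan(E/4) = √[tan(s/2) tan((s−a)/2) tan((s−b)/2) tan((s−c)/2)], giving spherical excess E = 0.0910 rad.
Area = E·R² = 0.0910 × (110)² ≈ 1101 km².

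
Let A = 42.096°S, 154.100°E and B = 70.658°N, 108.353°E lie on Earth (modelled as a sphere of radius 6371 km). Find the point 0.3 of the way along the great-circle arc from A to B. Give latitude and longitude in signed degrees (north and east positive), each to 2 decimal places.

-7.76°, 145.14°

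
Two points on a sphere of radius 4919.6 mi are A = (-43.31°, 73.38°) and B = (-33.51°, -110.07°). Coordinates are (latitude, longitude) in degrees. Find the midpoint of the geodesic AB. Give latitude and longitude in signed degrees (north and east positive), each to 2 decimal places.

The central angle between A and B is δ = 1.7997 rad.
With f = 0.5, the slerp weights are sin((1−f)δ)/sin δ = 0.8042 and sin(fδ)/sin δ = 0.8042.
Weighted sum of the unit vectors: (0.8042)·(0.2081,0.6973,-0.6859) + (0.8042)·(-0.2861,-0.7832,-0.5521) = (-0.0627, -0.0691, -0.9956).
Converting back: φ = atan2(z, √(x²+y²)) = -84.65°, λ = atan2(y, x) = -132.24°.

-84.65°, -132.24°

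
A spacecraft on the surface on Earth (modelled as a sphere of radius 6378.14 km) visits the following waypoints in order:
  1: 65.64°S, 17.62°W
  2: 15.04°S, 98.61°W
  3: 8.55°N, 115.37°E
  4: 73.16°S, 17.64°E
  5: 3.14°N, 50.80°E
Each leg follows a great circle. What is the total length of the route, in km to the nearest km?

44333 km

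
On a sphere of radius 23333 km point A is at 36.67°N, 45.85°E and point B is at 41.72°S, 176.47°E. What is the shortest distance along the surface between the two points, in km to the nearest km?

57797 km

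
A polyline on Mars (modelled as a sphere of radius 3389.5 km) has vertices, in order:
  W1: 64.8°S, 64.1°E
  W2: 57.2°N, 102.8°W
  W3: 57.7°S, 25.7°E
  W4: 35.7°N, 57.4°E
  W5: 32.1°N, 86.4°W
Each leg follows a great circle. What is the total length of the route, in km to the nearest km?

31023 km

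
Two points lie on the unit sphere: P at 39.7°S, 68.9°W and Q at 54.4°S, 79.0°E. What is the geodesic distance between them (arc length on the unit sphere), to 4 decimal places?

1.4304

Let φ₁ = -0.6929 rad, φ₂ = -0.9495 rad, and Δλ = 2.5813 rad.
cos c = sin φ₁ sin φ₂ + cos φ₁ cos φ₂ cos Δλ = (-0.6388)(-0.8131) + (0.7694)(0.5821)(-0.8471) = 0.13997,
so c = arccos(0.13997) = 1.43037 rad.
On the unit sphere the arc length equals the central angle: 1.4304.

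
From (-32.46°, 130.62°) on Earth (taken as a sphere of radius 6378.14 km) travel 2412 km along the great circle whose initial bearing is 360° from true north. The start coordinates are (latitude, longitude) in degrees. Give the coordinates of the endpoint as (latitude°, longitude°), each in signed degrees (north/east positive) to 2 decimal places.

-10.79°, 130.62°

Angular distance δ = d/R = 2412/6378.14 = 0.37817 rad; initial bearing θ = 6.2832 rad.
sin φ₂ = sin φ₁ cos δ + cos φ₁ sin δ cos θ = (-0.5367)(0.9293) + (0.8438)(0.3692)(1.0000) = -0.1873, so φ₂ = -10.79°.
Δλ = atan2(sin θ sin δ cos φ₁, cos δ − sin φ₁ sin φ₂) = atan2(-0.0000, 0.8288) = -0.000°.
λ₂ = 130.620° − 0.000° = 130.62°.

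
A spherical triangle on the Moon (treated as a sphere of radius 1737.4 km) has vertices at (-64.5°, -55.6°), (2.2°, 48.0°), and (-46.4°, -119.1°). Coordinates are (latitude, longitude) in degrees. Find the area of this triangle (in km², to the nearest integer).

967836 km²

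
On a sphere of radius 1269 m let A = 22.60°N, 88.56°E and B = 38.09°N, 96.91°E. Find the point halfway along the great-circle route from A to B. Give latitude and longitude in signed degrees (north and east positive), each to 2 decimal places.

Central angle δ = 0.2978 rad. Interpolating on the sphere with fraction f = 0.5:
P = [sin((1−f)δ)·A + sin(fδ)·B] / sin δ = 0.5056·A + 0.5056·B in Cartesian coordinates,
giving P = (-0.0361, 0.8617, 0.5062), i.e. latitude 30.41°, longitude 92.40°.

30.41°, 92.40°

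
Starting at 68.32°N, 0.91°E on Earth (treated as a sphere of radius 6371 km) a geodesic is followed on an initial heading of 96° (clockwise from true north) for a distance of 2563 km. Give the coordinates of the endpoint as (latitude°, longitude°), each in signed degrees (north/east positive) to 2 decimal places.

Angular distance δ = d/R = 2563/6371 = 0.40229 rad; initial bearing θ = 1.6755 rad.
sin φ₂ = sin φ₁ cos δ + cos φ₁ sin δ cos θ = (0.9293)(0.9202) + (0.3694)(0.3915)(-0.1045) = 0.8400, so φ₂ = 57.14°.
Δλ = atan2(sin θ sin δ cos φ₁, cos δ − sin φ₁ sin φ₂) = atan2(0.1438, 0.1396) = 45.853°.
λ₂ = 0.910° + 45.853° = 46.76°.

57.14°, 46.76°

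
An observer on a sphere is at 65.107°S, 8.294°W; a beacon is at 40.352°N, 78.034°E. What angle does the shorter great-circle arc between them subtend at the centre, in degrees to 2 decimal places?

124.53°

Let φ₁ = -1.1363 rad, φ₂ = 0.7043 rad, and Δλ = 1.5067 rad.
cos c = sin φ₁ sin φ₂ + cos φ₁ cos φ₂ cos Δλ = (-0.9071)(0.6475) + (0.4209)(0.7621)(0.0640) = -0.56678,
so c = arccos(-0.56678) = 2.17339 rad.
So the angular separation is 124.53°.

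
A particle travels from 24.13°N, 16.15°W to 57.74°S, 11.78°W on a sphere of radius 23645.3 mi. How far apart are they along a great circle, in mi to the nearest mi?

Let φ₁ = 0.4211 rad, φ₂ = -1.0078 rad, and Δλ = 0.0763 rad.
cos c = sin φ₁ sin φ₂ + cos φ₁ cos φ₂ cos Δλ = (0.4088)(-0.8456) + (0.9126)(0.5338)(0.9971) = 0.14000,
so c = arccos(0.14000) = 1.43033 rad.
Distance = R·c = 23645.3 × 1.4303 ≈ 33821 mi.

33821 mi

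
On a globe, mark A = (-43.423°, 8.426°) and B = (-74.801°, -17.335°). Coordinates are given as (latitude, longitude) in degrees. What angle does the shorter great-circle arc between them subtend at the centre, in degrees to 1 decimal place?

With latitudes φ₁ = -43.423°, φ₂ = -74.801° and longitude difference Δλ = -25.761°:
Haversine: a = sin²(Δφ/2) + cos φ₁ cos φ₂ sin²(Δλ/2) = 0.0731 + (0.7263)(0.2622)(0.0497) = 0.08259.
Central angle c = 2·arcsin(√a) = 0.58298 rad.
So the angular separation is 33.4°.

33.4°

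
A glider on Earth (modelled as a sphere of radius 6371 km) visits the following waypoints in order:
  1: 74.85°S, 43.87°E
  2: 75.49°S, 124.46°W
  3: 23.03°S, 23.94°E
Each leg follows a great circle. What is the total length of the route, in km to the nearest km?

12120 km

Leg 1→2: central angle 0.5149 rad, distance 3280.6 km.
Leg 2→3: central angle 1.3874 rad, distance 8839.3 km.
Total: 3280.6 + 8839.3 ≈ 12120 km.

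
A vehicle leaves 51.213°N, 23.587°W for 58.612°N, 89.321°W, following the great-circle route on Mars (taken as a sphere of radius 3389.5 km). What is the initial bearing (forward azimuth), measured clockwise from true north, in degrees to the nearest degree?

308°

With φ₁ = 0.8938, φ₂ = 1.0230, Δλ = -1.1473 rad, the forward-azimuth formula gives
θ = atan2( sin Δλ cos φ₂ , cos φ₁ sin φ₂ − sin φ₁ cos φ₂ cos Δλ ) = atan2(-0.4748, 0.3679) = -52.23°.
Adding 360° brings this into [0°, 360°): 308°.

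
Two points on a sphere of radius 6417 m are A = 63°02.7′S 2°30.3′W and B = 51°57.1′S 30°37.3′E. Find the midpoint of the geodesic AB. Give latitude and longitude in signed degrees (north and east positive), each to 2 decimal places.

-58.56°, 16.65°

The central angle between A and B is δ = 0.3600 rad.
With f = 0.5, the slerp weights are sin((1−f)δ)/sin δ = 0.5082 and sin(fδ)/sin δ = 0.5082.
Weighted sum of the unit vectors: (0.5082)·(0.4529,-0.0198,-0.8914) + (0.5082)·(0.5304,0.3139,-0.7875) = (0.4997, 0.1495, -0.8532).
Converting back: φ = atan2(z, √(x²+y²)) = -58.56°, λ = atan2(y, x) = 16.65°.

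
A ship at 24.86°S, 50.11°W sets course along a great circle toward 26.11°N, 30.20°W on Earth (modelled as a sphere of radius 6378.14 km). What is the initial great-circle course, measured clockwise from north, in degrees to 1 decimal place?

Δλ = 19.910° = 0.3475 rad.
y = sin Δλ · cos φ₂ = (0.3405)(0.8980) = 0.3058
x = cos φ₁ sin φ₂ − sin φ₁ cos φ₂ cos Δλ = (0.9073)(0.4401) − (-0.4204)(0.8980)(0.9402) = 0.7543
θ = atan2(y, x) = 22.07°, so the bearing is 22.1°.

22.1°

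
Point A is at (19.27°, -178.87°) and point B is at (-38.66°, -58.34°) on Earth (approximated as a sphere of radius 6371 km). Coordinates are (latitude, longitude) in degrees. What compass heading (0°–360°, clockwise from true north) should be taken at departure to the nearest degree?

124°

Δλ = 120.530° = 2.1036 rad.
y = sin Δλ · cos φ₂ = (0.8614)(0.7809) = 0.6726
x = cos φ₁ sin φ₂ − sin φ₁ cos φ₂ cos Δλ = (0.9440)(-0.6247) − (0.3300)(0.7809)(-0.5080) = -0.4588
θ = atan2(y, x) = 124.30°, so the bearing is 124°.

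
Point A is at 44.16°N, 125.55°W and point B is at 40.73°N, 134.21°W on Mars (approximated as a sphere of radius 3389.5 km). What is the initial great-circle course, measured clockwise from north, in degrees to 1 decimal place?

With φ₁ = 0.7707, φ₂ = 0.7109, Δλ = -0.1511 rad, the forward-azimuth formula gives
θ = atan2( sin Δλ cos φ₂ , cos φ₁ sin φ₂ − sin φ₁ cos φ₂ cos Δλ ) = atan2(-0.1141, -0.0538) = -115.25°.
Adding 360° brings this into [0°, 360°): 244.8°.

244.8°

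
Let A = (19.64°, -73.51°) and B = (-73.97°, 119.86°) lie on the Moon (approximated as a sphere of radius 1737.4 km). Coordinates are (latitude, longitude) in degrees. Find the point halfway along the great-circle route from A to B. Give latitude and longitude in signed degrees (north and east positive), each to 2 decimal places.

-42.75°, -78.93°

The central angle between A and B is δ = 2.1847 rad.
With f = 0.5, the slerp weights are sin((1−f)δ)/sin δ = 1.0860 and sin(fδ)/sin δ = 1.0860.
Weighted sum of the unit vectors: (1.0860)·(0.2673,-0.9031,0.3361) + (1.0860)·(-0.1375,0.2395,-0.9611) = (0.1410, -0.7207, -0.6788).
Converting back: φ = atan2(z, √(x²+y²)) = -42.75°, λ = atan2(y, x) = -78.93°.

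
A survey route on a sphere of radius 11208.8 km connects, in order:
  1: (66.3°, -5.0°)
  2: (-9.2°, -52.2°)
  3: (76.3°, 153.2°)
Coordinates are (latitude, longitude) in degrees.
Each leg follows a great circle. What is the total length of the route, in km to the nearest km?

Leg 1→2: central angle 1.4473 rad, distance 16222.4 km.
Leg 2→3: central angle 1.9461 rad, distance 21813.1 km.
Total: 16222.4 + 21813.1 ≈ 38035 km.

38035 km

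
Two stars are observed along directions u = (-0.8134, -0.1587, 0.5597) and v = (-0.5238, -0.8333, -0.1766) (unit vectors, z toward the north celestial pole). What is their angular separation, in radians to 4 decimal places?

1.0934 rad

u·v = 0.4595; |u| = 1.0000, |v| = 1.0000.
cos θ = (u·v)/(|u||v|) = 0.4595, so θ = 1.0934 rad.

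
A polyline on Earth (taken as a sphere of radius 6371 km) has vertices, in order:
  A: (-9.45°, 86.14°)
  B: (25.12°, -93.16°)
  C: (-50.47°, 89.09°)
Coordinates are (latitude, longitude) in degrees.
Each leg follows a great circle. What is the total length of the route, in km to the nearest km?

35461 km

Leg A→B: central angle 2.8679 rad, distance 18271.1 km.
Leg B→C: central angle 2.6981 rad, distance 17189.7 km.
Total: 18271.1 + 17189.7 ≈ 35461 km.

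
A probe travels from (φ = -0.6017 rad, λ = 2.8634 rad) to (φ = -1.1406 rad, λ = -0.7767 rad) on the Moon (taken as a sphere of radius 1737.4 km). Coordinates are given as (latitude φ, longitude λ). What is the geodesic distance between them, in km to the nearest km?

2357 km

In radians: φ₁ = -0.6017, φ₂ = -1.1406, Δλ = 151.438° = 2.6431 rad.
Haversine: a = sin²(Δφ/2) + cos φ₁ cos φ₂ sin²(Δλ/2) = 0.0709 + (0.8244)(0.4170)(0.9391) = 0.39375.
Central angle c = 2·arcsin(√a) = 1.35666 rad.
Distance = R·c = 1737.4 × 1.3567 ≈ 2357 km.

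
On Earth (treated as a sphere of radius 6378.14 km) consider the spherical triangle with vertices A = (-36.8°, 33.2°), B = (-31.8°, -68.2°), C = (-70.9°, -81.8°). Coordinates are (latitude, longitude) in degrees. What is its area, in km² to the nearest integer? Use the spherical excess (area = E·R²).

Side lengths (central angles): a = 0.6947, b = 1.0981, c = 1.3886 rad; semiperimeter s = 1.5907.
By l'Huilier's theorem, tan(E/4) = √[tan(s/2) tan((s−a)/2) tan((s−b)/2) tan((s−c)/2)], giving spherical excess E = 0.4453 rad.
Area = E·R² = 0.4453 × (6378.14)² ≈ 18114714 km².

18114714 km²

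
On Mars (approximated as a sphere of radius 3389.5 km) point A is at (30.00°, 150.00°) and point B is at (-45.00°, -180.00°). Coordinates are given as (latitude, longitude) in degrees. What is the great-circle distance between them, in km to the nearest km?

4722 km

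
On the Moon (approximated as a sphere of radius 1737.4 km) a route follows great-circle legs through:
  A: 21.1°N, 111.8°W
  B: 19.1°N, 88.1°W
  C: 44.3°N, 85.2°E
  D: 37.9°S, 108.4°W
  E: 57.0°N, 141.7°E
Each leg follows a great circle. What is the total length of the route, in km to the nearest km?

13281 km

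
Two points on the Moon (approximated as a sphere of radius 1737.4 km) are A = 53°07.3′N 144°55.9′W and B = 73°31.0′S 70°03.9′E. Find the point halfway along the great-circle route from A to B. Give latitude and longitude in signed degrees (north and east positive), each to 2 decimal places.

-21.57°, -168.81°

Central angle δ = 2.7058 rad. Interpolating on the sphere with fraction f = 0.5:
P = [sin((1−f)δ)·A + sin(fδ)·B] / sin δ = 2.3128·A + 2.3128·B in Cartesian coordinates,
giving P = (-0.9122, -0.1805, -0.3677), i.e. latitude -21.57°, longitude -168.81°.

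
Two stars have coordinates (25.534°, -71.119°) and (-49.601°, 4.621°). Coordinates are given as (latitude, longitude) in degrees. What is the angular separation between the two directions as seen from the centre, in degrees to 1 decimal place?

100.6°

In radians: φ₁ = 0.4457, φ₂ = -0.8657, Δλ = 75.740° = 1.3219 rad.
Haversine: a = sin²(Δφ/2) + cos φ₁ cos φ₂ sin²(Δλ/2) = 0.3717 + (0.9023)(0.6481)(0.3768) = 0.59211.
Central angle c = 2·arcsin(√a) = 1.75607 rad.
So the angular separation is 100.6°.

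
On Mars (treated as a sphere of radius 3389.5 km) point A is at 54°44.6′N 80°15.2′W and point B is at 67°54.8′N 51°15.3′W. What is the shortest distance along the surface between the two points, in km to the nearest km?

1114 km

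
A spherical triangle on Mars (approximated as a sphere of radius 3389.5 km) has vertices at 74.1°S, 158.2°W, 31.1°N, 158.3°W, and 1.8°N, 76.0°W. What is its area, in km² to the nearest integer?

Side lengths (central angles): a = 1.4395, b = 1.5638, c = 1.8361 rad; semiperimeter s = 2.4197.
By l'Huilier's theorem, tan(E/4) = √[tan(s/2) tan((s−a)/2) tan((s−b)/2) tan((s−c)/2)], giving spherical excess E = 1.6583 rad.
Area = E·R² = 1.6583 × (3389.5)² ≈ 19051493 km².

19051493 km²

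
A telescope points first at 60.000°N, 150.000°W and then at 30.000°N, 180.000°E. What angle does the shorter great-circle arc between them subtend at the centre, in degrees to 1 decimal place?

36.1°

Let φ₁ = 1.0472 rad, φ₂ = 0.5236 rad, and Δλ = -0.5236 rad.
cos c = sin φ₁ sin φ₂ + cos φ₁ cos φ₂ cos Δλ = (0.8660)(0.5000) + (0.5000)(0.8660)(0.8660) = 0.80801,
so c = arccos(0.80801) = 0.63003 rad.
So the angular separation is 36.1°.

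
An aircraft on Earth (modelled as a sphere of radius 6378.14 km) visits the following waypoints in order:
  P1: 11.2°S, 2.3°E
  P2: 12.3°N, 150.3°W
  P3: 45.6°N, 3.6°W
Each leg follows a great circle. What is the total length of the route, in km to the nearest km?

29827 km

Leg P1→P2: central angle 2.6732 rad, distance 17050.0 km.
Leg P2→P3: central angle 2.0033 rad, distance 12777.4 km.
Total: 17050.0 + 12777.4 ≈ 29827 km.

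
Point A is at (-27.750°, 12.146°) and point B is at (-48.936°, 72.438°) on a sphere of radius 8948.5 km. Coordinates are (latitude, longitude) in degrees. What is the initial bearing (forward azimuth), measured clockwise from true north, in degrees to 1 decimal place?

132.1°

Δλ = 60.292° = 1.0523 rad.
y = sin Δλ · cos φ₂ = (0.8686)(0.6569) = 0.5706
x = cos φ₁ sin φ₂ − sin φ₁ cos φ₂ cos Δλ = (0.8850)(-0.7540) − (-0.4656)(0.6569)(0.4956) = -0.5157
θ = atan2(y, x) = 132.11°, so the bearing is 132.1°.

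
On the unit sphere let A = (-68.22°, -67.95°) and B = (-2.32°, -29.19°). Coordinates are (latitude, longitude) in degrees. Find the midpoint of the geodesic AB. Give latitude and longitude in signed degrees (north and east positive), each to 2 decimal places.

-36.51°, -39.41°

Central angle δ = 1.2380 rad. Interpolating on the sphere with fraction f = 0.5:
P = [sin((1−f)δ)·A + sin(fδ)·B] / sin δ = 0.6139·A + 0.6139·B in Cartesian coordinates,
giving P = (0.6210, -0.5103, -0.5949), i.e. latitude -36.51°, longitude -39.41°.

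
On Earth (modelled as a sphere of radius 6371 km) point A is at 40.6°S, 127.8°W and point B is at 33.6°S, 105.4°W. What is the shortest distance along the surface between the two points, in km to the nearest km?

2126 km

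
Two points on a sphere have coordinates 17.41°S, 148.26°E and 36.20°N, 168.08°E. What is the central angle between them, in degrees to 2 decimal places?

Let φ₁ = -0.3039 rad, φ₂ = 0.6318 rad, and Δλ = 0.3459 rad.
Haversine: a = sin²(Δφ/2) + cos φ₁ cos φ₂ sin²(Δλ/2) = 0.2034 + (0.9542)(0.8070)(0.0296) = 0.22617.
Central angle c = 2·arcsin(√a) = 0.99122 rad.
So the angular separation is 56.79°.

56.79°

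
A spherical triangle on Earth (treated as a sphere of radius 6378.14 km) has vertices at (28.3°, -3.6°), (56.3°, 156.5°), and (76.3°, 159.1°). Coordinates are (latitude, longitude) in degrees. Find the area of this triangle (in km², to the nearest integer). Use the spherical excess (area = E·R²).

Side lengths (central angles): a = 0.3495, b = 1.3062, c = 1.6358 rad; semiperimeter s = 1.6457.
By l'Huilier's theorem, tan(E/4) = √[tan(s/2) tan((s−a)/2) tan((s−b)/2) tan((s−c)/2)], giving spherical excess E = 0.1055 rad.
Area = E·R² = 0.1055 × (6378.14)² ≈ 4291962 km².

4291962 km²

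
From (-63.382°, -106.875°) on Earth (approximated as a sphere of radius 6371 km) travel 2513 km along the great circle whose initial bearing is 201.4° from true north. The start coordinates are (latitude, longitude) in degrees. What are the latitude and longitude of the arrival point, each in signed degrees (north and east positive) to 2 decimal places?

-80.29°, -163.11°

Angular distance δ = d/R = 2513/6371 = 0.39444 rad; initial bearing θ = 3.5151 rad.
sin φ₂ = sin φ₁ cos δ + cos φ₁ sin δ cos θ = (-0.8940)(0.9232) + (0.4480)(0.3843)(-0.9311) = -0.9857, so φ₂ = -80.29°.
Δλ = atan2(sin θ sin δ cos φ₁, cos δ − sin φ₁ sin φ₂) = atan2(-0.0628, 0.0420) = -56.232°.
λ₂ = -106.875° − 56.232° = -163.11°.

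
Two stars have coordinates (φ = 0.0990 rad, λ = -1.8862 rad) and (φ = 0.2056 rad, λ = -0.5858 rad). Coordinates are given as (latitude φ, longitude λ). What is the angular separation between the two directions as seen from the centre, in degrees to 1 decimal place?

Let φ₁ = 0.0990 rad, φ₂ = 0.2056 rad, and Δλ = 1.3004 rad.
Haversine: a = sin²(Δφ/2) + cos φ₁ cos φ₂ sin²(Δλ/2) = 0.0028 + (0.9951)(0.9789)(0.3664) = 0.35981.
Central angle c = 2·arcsin(√a) = 1.28660 rad.
So the angular separation is 73.7°.

73.7°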